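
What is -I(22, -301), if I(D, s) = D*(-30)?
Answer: 660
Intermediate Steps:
I(D, s) = -30*D
-I(22, -301) = -(-30)*22 = -1*(-660) = 660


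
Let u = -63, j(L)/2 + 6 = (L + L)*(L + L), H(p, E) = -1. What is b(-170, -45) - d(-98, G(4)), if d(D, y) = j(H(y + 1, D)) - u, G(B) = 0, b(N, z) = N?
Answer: -229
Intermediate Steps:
j(L) = -12 + 8*L**2 (j(L) = -12 + 2*((L + L)*(L + L)) = -12 + 2*((2*L)*(2*L)) = -12 + 2*(4*L**2) = -12 + 8*L**2)
d(D, y) = 59 (d(D, y) = (-12 + 8*(-1)**2) - 1*(-63) = (-12 + 8*1) + 63 = (-12 + 8) + 63 = -4 + 63 = 59)
b(-170, -45) - d(-98, G(4)) = -170 - 1*59 = -170 - 59 = -229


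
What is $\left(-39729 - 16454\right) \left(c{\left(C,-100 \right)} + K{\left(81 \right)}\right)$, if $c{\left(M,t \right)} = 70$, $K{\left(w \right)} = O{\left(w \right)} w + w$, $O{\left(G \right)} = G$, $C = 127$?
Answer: $-377100296$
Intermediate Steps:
$K{\left(w \right)} = w + w^{2}$ ($K{\left(w \right)} = w w + w = w^{2} + w = w + w^{2}$)
$\left(-39729 - 16454\right) \left(c{\left(C,-100 \right)} + K{\left(81 \right)}\right) = \left(-39729 - 16454\right) \left(70 + 81 \left(1 + 81\right)\right) = - 56183 \left(70 + 81 \cdot 82\right) = - 56183 \left(70 + 6642\right) = \left(-56183\right) 6712 = -377100296$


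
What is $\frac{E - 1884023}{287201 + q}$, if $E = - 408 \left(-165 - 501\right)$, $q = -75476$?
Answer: $- \frac{322459}{42345} \approx -7.615$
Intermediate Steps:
$E = 271728$ ($E = \left(-408\right) \left(-666\right) = 271728$)
$\frac{E - 1884023}{287201 + q} = \frac{271728 - 1884023}{287201 - 75476} = - \frac{1612295}{211725} = \left(-1612295\right) \frac{1}{211725} = - \frac{322459}{42345}$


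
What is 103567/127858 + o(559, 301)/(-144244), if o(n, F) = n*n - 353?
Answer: -6242285869/4610687338 ≈ -1.3539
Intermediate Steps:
o(n, F) = -353 + n**2 (o(n, F) = n**2 - 353 = -353 + n**2)
103567/127858 + o(559, 301)/(-144244) = 103567/127858 + (-353 + 559**2)/(-144244) = 103567*(1/127858) + (-353 + 312481)*(-1/144244) = 103567/127858 + 312128*(-1/144244) = 103567/127858 - 78032/36061 = -6242285869/4610687338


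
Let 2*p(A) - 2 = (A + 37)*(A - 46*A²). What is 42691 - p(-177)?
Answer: -100849080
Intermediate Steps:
p(A) = 1 + (37 + A)*(A - 46*A²)/2 (p(A) = 1 + ((A + 37)*(A - 46*A²))/2 = 1 + ((37 + A)*(A - 46*A²))/2 = 1 + (37 + A)*(A - 46*A²)/2)
42691 - p(-177) = 42691 - (1 - 23*(-177)³ - 1701/2*(-177)² + (37/2)*(-177)) = 42691 - (1 - 23*(-5545233) - 1701/2*31329 - 6549/2) = 42691 - (1 + 127540359 - 53290629/2 - 6549/2) = 42691 - 1*100891771 = 42691 - 100891771 = -100849080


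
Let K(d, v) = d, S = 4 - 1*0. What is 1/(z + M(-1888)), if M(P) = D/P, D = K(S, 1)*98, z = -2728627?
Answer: -236/643956021 ≈ -3.6648e-7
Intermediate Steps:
S = 4 (S = 4 + 0 = 4)
D = 392 (D = 4*98 = 392)
M(P) = 392/P
1/(z + M(-1888)) = 1/(-2728627 + 392/(-1888)) = 1/(-2728627 + 392*(-1/1888)) = 1/(-2728627 - 49/236) = 1/(-643956021/236) = -236/643956021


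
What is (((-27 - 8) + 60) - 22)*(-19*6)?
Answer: -342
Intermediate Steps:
(((-27 - 8) + 60) - 22)*(-19*6) = ((-35 + 60) - 22)*(-114) = (25 - 22)*(-114) = 3*(-114) = -342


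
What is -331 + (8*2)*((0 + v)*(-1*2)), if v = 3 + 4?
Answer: -555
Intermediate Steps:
v = 7
-331 + (8*2)*((0 + v)*(-1*2)) = -331 + (8*2)*((0 + 7)*(-1*2)) = -331 + 16*(7*(-2)) = -331 + 16*(-14) = -331 - 224 = -555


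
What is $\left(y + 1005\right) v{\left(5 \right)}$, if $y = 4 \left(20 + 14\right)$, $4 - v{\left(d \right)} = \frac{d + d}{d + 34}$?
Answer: $\frac{166586}{39} \approx 4271.4$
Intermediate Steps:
$v{\left(d \right)} = 4 - \frac{2 d}{34 + d}$ ($v{\left(d \right)} = 4 - \frac{d + d}{d + 34} = 4 - \frac{2 d}{34 + d}$)
$y = 136$ ($y = 4 \cdot 34 = 136$)
$\left(y + 1005\right) v{\left(5 \right)} = \left(136 + 1005\right) \frac{2 \left(68 + 5\right)}{34 + 5} = 1141 \cdot 2 \cdot \frac{1}{39} \cdot 73 = 1141 \cdot \frac{146}{39} = \frac{166586}{39}$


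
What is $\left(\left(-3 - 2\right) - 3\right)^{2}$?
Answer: $64$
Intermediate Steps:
$\left(\left(-3 - 2\right) - 3\right)^{2} = \left(-5 - 3\right)^{2} = \left(-8\right)^{2} = 64$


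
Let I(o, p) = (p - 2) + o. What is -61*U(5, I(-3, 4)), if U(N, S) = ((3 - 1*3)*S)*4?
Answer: 0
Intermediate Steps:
I(o, p) = -2 + o + p (I(o, p) = (-2 + p) + o = -2 + o + p)
U(N, S) = 0 (U(N, S) = ((3 - 3)*S)*4 = (0*S)*4 = 0*4 = 0)
-61*U(5, I(-3, 4)) = -61*0 = 0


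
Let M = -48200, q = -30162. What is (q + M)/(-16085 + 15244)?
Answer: 78362/841 ≈ 93.177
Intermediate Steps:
(q + M)/(-16085 + 15244) = (-30162 - 48200)/(-16085 + 15244) = -78362/(-841) = -78362*(-1/841) = 78362/841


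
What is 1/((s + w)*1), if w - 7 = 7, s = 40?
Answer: 1/54 ≈ 0.018519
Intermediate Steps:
w = 14 (w = 7 + 7 = 14)
1/((s + w)*1) = 1/((40 + 14)*1) = 1/(54*1) = 1/54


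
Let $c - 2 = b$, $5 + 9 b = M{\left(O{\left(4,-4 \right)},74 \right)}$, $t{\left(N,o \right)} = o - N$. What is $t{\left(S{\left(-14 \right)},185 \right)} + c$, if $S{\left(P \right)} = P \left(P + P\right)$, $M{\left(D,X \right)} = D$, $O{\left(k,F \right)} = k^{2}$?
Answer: $- \frac{1834}{9} \approx -203.78$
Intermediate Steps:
$S{\left(P \right)} = 2 P^{2}$ ($S{\left(P \right)} = P 2 P = 2 P^{2}$)
$b = \frac{11}{9}$ ($b = - \frac{5}{9} + \frac{4^{2}}{9} = - \frac{5}{9} + \frac{1}{9} \cdot 16 = - \frac{5}{9} + \frac{16}{9} = \frac{11}{9} \approx 1.2222$)
$c = \frac{29}{9}$ ($c = 2 + \frac{11}{9} = \frac{29}{9} \approx 3.2222$)
$t{\left(S{\left(-14 \right)},185 \right)} + c = \left(185 - 2 \left(-14\right)^{2}\right) + \frac{29}{9} = \left(185 - 2 \cdot 196\right) + \frac{29}{9} = \left(185 - 392\right) + \frac{29}{9} = -207 + \frac{29}{9} = - \frac{1834}{9}$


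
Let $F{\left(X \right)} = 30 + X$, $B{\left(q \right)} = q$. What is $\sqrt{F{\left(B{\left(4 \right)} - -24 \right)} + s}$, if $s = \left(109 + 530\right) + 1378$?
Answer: $5 \sqrt{83} \approx 45.552$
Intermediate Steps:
$s = 2017$ ($s = 639 + 1378 = 2017$)
$\sqrt{F{\left(B{\left(4 \right)} - -24 \right)} + s} = \sqrt{\left(30 + \left(4 - -24\right)\right) + 2017} = \sqrt{\left(30 + \left(4 + 24\right)\right) + 2017} = \sqrt{\left(30 + 28\right) + 2017} = \sqrt{58 + 2017} = \sqrt{2075} = 5 \sqrt{83}$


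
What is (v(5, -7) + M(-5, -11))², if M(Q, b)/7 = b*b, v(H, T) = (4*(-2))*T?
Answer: 815409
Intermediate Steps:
v(H, T) = -8*T
M(Q, b) = 7*b² (M(Q, b) = 7*(b*b) = 7*b²)
(v(5, -7) + M(-5, -11))² = (-8*(-7) + 7*(-11)²)² = (56 + 7*121)² = (56 + 847)² = 903² = 815409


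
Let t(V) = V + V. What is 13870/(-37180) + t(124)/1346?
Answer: -472419/2502214 ≈ -0.18880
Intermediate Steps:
t(V) = 2*V
13870/(-37180) + t(124)/1346 = 13870/(-37180) + (2*124)/1346 = 13870*(-1/37180) + 248*(1/1346) = -1387/3718 + 124/673 = -472419/2502214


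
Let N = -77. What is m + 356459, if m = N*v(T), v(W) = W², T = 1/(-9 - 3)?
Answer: 51330019/144 ≈ 3.5646e+5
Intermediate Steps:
T = -1/12 (T = 1/(-12) = -1/12 ≈ -0.083333)
m = -77/144 (m = -77*(-1/12)² = -77*1/144 = -77/144 ≈ -0.53472)
m + 356459 = -77/144 + 356459 = 51330019/144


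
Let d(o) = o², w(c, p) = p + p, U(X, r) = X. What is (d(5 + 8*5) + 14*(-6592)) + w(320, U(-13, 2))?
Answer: -90289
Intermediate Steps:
w(c, p) = 2*p
(d(5 + 8*5) + 14*(-6592)) + w(320, U(-13, 2)) = ((5 + 8*5)² + 14*(-6592)) + 2*(-13) = ((5 + 40)² - 92288) - 26 = (45² - 92288) - 26 = (2025 - 92288) - 26 = -90263 - 26 = -90289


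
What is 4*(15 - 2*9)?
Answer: -12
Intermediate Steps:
4*(15 - 2*9) = 4*(15 - 18) = 4*(-3) = -12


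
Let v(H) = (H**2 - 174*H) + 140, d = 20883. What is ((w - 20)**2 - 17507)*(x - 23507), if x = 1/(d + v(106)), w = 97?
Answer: 3759946283912/13815 ≈ 2.7216e+8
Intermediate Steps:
v(H) = 140 + H**2 - 174*H
x = 1/13815 (x = 1/(20883 + (140 + 106**2 - 174*106)) = 1/(20883 + (140 + 11236 - 18444)) = 1/(20883 - 7068) = 1/13815 ≈ 7.2385e-5)
((w - 20)**2 - 17507)*(x - 23507) = ((97 - 20)**2 - 17507)*(1/13815 - 23507) = (77**2 - 17507)*(-324749204/13815) = (5929 - 17507)*(-324749204/13815) = -11578*(-324749204/13815) = 3759946283912/13815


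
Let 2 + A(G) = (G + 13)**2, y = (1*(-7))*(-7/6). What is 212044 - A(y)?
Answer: 7617527/36 ≈ 2.1160e+5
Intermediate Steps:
y = 49/6 (y = -(-49)/6 = -7*(-7/6) = 49/6 ≈ 8.1667)
A(G) = -2 + (13 + G)**2 (A(G) = -2 + (G + 13)**2 = -2 + (13 + G)**2)
212044 - A(y) = 212044 - (-2 + (13 + 49/6)**2) = 212044 - (-2 + (127/6)**2) = 212044 - (-2 + 16129/36) = 212044 - 1*16057/36 = 212044 - 16057/36 = 7617527/36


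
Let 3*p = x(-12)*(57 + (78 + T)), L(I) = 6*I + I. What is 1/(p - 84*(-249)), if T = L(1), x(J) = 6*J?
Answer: 1/17508 ≈ 5.7117e-5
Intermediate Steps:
L(I) = 7*I
T = 7 (T = 7*1 = 7)
p = -3408 (p = ((6*(-12))*(57 + (78 + 7)))/3 = (-72*(57 + 85))/3 = (-72*142)/3 = (⅓)*(-10224) = -3408)
1/(p - 84*(-249)) = 1/(-3408 - 84*(-249)) = 1/(-3408 + 20916) = 1/17508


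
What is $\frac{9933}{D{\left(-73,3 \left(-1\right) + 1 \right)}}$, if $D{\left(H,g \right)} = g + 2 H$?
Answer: $- \frac{9933}{148} \approx -67.115$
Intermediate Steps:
$\frac{9933}{D{\left(-73,3 \left(-1\right) + 1 \right)}} = \frac{9933}{\left(3 \left(-1\right) + 1\right) + 2 \left(-73\right)} = \frac{9933}{\left(-3 + 1\right) - 146} = \frac{9933}{-2 - 146} = \frac{9933}{-148} = 9933 \left(- \frac{1}{148}\right) = - \frac{9933}{148}$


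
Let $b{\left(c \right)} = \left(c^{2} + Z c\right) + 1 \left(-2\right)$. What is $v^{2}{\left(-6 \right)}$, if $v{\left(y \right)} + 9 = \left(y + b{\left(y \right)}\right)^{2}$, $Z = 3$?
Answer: $8281$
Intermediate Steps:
$b{\left(c \right)} = -2 + c^{2} + 3 c$ ($b{\left(c \right)} = \left(c^{2} + 3 c\right) + 1 \left(-2\right) = \left(c^{2} + 3 c\right) - 2 = -2 + c^{2} + 3 c$)
$v{\left(y \right)} = -9 + \left(-2 + y^{2} + 4 y\right)^{2}$ ($v{\left(y \right)} = -9 + \left(y + \left(-2 + y^{2} + 3 y\right)\right)^{2} = -9 + \left(-2 + y^{2} + 4 y\right)^{2}$)
$v^{2}{\left(-6 \right)} = \left(-9 + \left(-2 + \left(-6\right)^{2} + 4 \left(-6\right)\right)^{2}\right)^{2} = \left(-9 + \left(-2 + 36 - 24\right)^{2}\right)^{2} = \left(-9 + 10^{2}\right)^{2} = \left(-9 + 100\right)^{2} = 91^{2} = 8281$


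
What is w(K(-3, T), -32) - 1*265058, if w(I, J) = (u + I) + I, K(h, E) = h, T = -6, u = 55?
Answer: -265009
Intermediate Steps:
w(I, J) = 55 + 2*I (w(I, J) = (55 + I) + I = 55 + 2*I)
w(K(-3, T), -32) - 1*265058 = (55 + 2*(-3)) - 1*265058 = (55 - 6) - 265058 = 49 - 265058 = -265009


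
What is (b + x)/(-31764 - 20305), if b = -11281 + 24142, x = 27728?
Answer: -40589/52069 ≈ -0.77952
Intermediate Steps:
b = 12861
(b + x)/(-31764 - 20305) = (12861 + 27728)/(-31764 - 20305) = 40589/(-52069) = 40589*(-1/52069) = -40589/52069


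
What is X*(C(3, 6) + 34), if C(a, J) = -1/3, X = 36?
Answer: 1212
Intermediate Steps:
C(a, J) = -⅓ (C(a, J) = -1*⅓ = -⅓)
X*(C(3, 6) + 34) = 36*(-⅓ + 34) = 36*(101/3) = 1212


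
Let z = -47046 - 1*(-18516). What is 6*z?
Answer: -171180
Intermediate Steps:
z = -28530 (z = -47046 + 18516 = -28530)
6*z = 6*(-28530) = -171180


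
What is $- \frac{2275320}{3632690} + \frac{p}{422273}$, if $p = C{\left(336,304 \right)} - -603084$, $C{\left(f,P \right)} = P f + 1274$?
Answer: $\frac{160569654802}{153398690437} \approx 1.0467$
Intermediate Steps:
$C{\left(f,P \right)} = 1274 + P f$
$p = 706502$ ($p = \left(1274 + 304 \cdot 336\right) - -603084 = \left(1274 + 102144\right) + 603084 = 103418 + 603084 = 706502$)
$- \frac{2275320}{3632690} + \frac{p}{422273} = - \frac{2275320}{3632690} + \frac{706502}{422273} = \left(-2275320\right) \frac{1}{3632690} + 706502 \cdot \frac{1}{422273} = - \frac{227532}{363269} + \frac{706502}{422273} = \frac{160569654802}{153398690437}$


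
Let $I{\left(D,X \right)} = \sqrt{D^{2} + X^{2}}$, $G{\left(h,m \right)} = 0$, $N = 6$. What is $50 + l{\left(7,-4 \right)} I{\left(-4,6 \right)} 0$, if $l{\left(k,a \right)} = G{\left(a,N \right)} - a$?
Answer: $50$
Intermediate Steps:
$l{\left(k,a \right)} = - a$ ($l{\left(k,a \right)} = 0 - a = - a$)
$50 + l{\left(7,-4 \right)} I{\left(-4,6 \right)} 0 = 50 + \left(-1\right) \left(-4\right) \sqrt{\left(-4\right)^{2} + 6^{2}} \cdot 0 = 50 + 4 \sqrt{16 + 36} \cdot 0 = 50 + 4 \sqrt{52} \cdot 0 = 50 + 4 \cdot 2 \sqrt{13} \cdot 0 = 50 + 4 \cdot 0 = 50 + 0 = 50$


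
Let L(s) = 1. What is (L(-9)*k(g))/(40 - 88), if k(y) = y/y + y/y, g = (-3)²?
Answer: -1/24 ≈ -0.041667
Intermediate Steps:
g = 9
k(y) = 2 (k(y) = 1 + 1 = 2)
(L(-9)*k(g))/(40 - 88) = (1*2)/(40 - 88) = 2/(-48) = 2*(-1/48) = -1/24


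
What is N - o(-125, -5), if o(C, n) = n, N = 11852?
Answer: 11857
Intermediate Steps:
N - o(-125, -5) = 11852 - 1*(-5) = 11852 + 5 = 11857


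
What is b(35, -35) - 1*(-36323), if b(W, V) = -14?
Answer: 36309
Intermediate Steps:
b(35, -35) - 1*(-36323) = -14 - 1*(-36323) = -14 + 36323 = 36309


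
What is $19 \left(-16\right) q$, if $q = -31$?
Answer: $9424$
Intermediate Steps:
$19 \left(-16\right) q = 19 \left(-16\right) \left(-31\right) = \left(-304\right) \left(-31\right) = 9424$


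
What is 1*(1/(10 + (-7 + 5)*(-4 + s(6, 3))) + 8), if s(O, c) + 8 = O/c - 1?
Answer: 257/32 ≈ 8.0313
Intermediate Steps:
s(O, c) = -9 + O/c (s(O, c) = -8 + (O/c - 1) = -8 + (-1 + O/c) = -9 + O/c)
1*(1/(10 + (-7 + 5)*(-4 + s(6, 3))) + 8) = 1*(1/(10 + (-7 + 5)*(-4 + (-9 + 6/3))) + 8) = 1*(1/(10 - 2*(-4 + (-9 + 6*(1/3)))) + 8) = 1*(1/(10 - 2*(-4 + (-9 + 2))) + 8) = 1*(1/(10 - 2*(-4 - 7)) + 8) = 1*(1/(10 - 2*(-11)) + 8) = 1*(1/(10 + 22) + 8) = 1*(1/32 + 8) = 1*(257/32) = 257/32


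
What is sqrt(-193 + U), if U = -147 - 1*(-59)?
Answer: I*sqrt(281) ≈ 16.763*I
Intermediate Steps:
U = -88 (U = -147 + 59 = -88)
sqrt(-193 + U) = sqrt(-193 - 88) = sqrt(-281) = I*sqrt(281)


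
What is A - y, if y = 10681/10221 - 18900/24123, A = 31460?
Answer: 2585583445439/82187061 ≈ 31460.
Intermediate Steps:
y = 21493621/82187061 (y = 10681*(1/10221) - 18900*1/24123 = 10681/10221 - 6300/8041 = 21493621/82187061 ≈ 0.26152)
A - y = 31460 - 1*21493621/82187061 = 31460 - 21493621/82187061 = 2585583445439/82187061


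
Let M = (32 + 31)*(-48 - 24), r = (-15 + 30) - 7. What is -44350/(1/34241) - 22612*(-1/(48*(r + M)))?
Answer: -82514016591253/54336 ≈ -1.5186e+9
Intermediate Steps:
r = 8 (r = 15 - 7 = 8)
M = -4536 (M = 63*(-72) = -4536)
-44350/(1/34241) - 22612*(-1/(48*(r + M))) = -44350/(1/34241) - 22612*(-1/(48*(8 - 4536))) = -44350/1/34241 - 22612/((-4528*(-48))) = -44350*34241 - 22612/217344 = -1518588350 - 22612*1/217344 = -1518588350 - 5653/54336 = -82514016591253/54336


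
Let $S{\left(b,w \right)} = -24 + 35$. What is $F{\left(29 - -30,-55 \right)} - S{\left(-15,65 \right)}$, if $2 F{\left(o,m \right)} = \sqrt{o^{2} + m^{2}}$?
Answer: $-11 + \frac{\sqrt{6506}}{2} \approx 29.33$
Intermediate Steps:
$S{\left(b,w \right)} = 11$
$F{\left(o,m \right)} = \frac{\sqrt{m^{2} + o^{2}}}{2}$ ($F{\left(o,m \right)} = \frac{\sqrt{o^{2} + m^{2}}}{2} = \frac{\sqrt{m^{2} + o^{2}}}{2}$)
$F{\left(29 - -30,-55 \right)} - S{\left(-15,65 \right)} = \frac{\sqrt{\left(-55\right)^{2} + \left(29 - -30\right)^{2}}}{2} - 11 = \frac{\sqrt{3025 + \left(29 + 30\right)^{2}}}{2} - 11 = \frac{\sqrt{3025 + 59^{2}}}{2} - 11 = \frac{\sqrt{3025 + 3481}}{2} - 11 = \frac{\sqrt{6506}}{2} - 11 = -11 + \frac{\sqrt{6506}}{2}$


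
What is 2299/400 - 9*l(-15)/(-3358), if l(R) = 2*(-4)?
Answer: 3845621/671600 ≈ 5.7261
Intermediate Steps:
l(R) = -8
2299/400 - 9*l(-15)/(-3358) = 2299/400 - 9*(-8)/(-3358) = 2299*(1/400) + 72*(-1/3358) = 2299/400 - 36/1679 = 3845621/671600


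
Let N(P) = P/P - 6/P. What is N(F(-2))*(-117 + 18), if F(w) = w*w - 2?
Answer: 198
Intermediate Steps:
F(w) = -2 + w**2 (F(w) = w**2 - 2 = -2 + w**2)
N(P) = 1 - 6/P
N(F(-2))*(-117 + 18) = ((-6 + (-2 + (-2)**2))/(-2 + (-2)**2))*(-117 + 18) = ((-6 + (-2 + 4))/(-2 + 4))*(-99) = ((-6 + 2)/2)*(-99) = ((1/2)*(-4))*(-99) = -2*(-99) = 198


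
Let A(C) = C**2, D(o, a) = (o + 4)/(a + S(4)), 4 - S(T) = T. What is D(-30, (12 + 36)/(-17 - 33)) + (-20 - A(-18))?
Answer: -3803/12 ≈ -316.92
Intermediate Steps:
S(T) = 4 - T
D(o, a) = (4 + o)/a (D(o, a) = (o + 4)/(a + (4 - 1*4)) = (4 + o)/(a + (4 - 4)) = (4 + o)/(a + 0) = (4 + o)/a)
D(-30, (12 + 36)/(-17 - 33)) + (-20 - A(-18)) = (4 - 30)/(((12 + 36)/(-17 - 33))) + (-20 - 1*(-18)**2) = -26/(48/(-50)) + (-20 - 1*324) = -26/(48*(-1/50)) + (-20 - 324) = -26/(-24/25) - 344 = -25/24*(-26) - 344 = 325/12 - 344 = -3803/12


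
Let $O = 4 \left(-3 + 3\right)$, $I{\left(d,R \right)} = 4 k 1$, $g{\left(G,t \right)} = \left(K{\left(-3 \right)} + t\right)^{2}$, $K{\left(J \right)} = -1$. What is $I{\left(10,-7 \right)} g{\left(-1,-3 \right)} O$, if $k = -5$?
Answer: $0$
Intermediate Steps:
$g{\left(G,t \right)} = \left(-1 + t\right)^{2}$
$I{\left(d,R \right)} = -20$ ($I{\left(d,R \right)} = 4 \left(-5\right) 1 = \left(-20\right) 1 = -20$)
$O = 0$ ($O = 4 \cdot 0 = 0$)
$I{\left(10,-7 \right)} g{\left(-1,-3 \right)} O = - 20 \left(-1 - 3\right)^{2} \cdot 0 = - 20 \left(-4\right)^{2} \cdot 0 = \left(-20\right) 16 \cdot 0 = \left(-320\right) 0 = 0$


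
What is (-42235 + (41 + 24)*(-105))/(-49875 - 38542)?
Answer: 49060/88417 ≈ 0.55487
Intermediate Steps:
(-42235 + (41 + 24)*(-105))/(-49875 - 38542) = (-42235 + 65*(-105))/(-88417) = (-42235 - 6825)*(-1/88417) = -49060*(-1/88417) = 49060/88417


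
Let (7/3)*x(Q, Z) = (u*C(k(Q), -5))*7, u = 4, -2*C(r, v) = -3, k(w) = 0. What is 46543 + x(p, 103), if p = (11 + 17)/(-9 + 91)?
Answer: 46561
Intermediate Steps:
p = 14/41 (p = 28/82 = 28*(1/82) = 14/41 ≈ 0.34146)
C(r, v) = 3/2 (C(r, v) = -½*(-3) = 3/2)
x(Q, Z) = 18 (x(Q, Z) = 3*((4*(3/2))*7)/7 = 3*(6*7)/7 = (3/7)*42 = 18)
46543 + x(p, 103) = 46543 + 18 = 46561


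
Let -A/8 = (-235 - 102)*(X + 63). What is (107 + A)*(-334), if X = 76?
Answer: -125200234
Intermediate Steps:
A = 374744 (A = -8*(-235 - 102)*(76 + 63) = -(-2696)*139 = -8*(-46843) = 374744)
(107 + A)*(-334) = (107 + 374744)*(-334) = 374851*(-334) = -125200234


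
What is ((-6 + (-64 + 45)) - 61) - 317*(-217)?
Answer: 68703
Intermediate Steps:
((-6 + (-64 + 45)) - 61) - 317*(-217) = ((-6 - 19) - 61) + 68789 = (-25 - 61) + 68789 = -86 + 68789 = 68703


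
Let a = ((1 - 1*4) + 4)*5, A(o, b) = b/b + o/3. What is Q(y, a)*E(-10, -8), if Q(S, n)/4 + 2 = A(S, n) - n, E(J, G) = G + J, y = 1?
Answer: 408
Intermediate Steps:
A(o, b) = 1 + o/3 (A(o, b) = 1 + o*(⅓) = 1 + o/3)
a = 5 (a = ((1 - 4) + 4)*5 = (-3 + 4)*5 = 1*5 = 5)
Q(S, n) = -4 - 4*n + 4*S/3 (Q(S, n) = -8 + 4*((1 + S/3) - n) = -8 + 4*(1 - n + S/3) = -8 + (4 - 4*n + 4*S/3) = -4 - 4*n + 4*S/3)
Q(y, a)*E(-10, -8) = (-4 - 4*5 + (4/3)*1)*(-8 - 10) = (-4 - 20 + 4/3)*(-18) = -68/3*(-18) = 408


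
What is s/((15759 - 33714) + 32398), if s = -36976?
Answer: -36976/14443 ≈ -2.5601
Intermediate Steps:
s/((15759 - 33714) + 32398) = -36976/((15759 - 33714) + 32398) = -36976/(-17955 + 32398) = -36976/14443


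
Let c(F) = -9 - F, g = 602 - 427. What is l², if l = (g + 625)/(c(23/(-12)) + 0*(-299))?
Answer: 3686400/289 ≈ 12756.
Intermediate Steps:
g = 175
l = -1920/17 (l = (175 + 625)/((-9 - 23/(-12)) + 0*(-299)) = 800/((-9 - 23*(-1)/12) + 0) = 800/((-9 - 1*(-23/12)) + 0) = 800/((-9 + 23/12) + 0) = 800/(-85/12 + 0) = 800/(-85/12) = 800*(-12/85) = -1920/17 ≈ -112.94)
l² = (-1920/17)² = 3686400/289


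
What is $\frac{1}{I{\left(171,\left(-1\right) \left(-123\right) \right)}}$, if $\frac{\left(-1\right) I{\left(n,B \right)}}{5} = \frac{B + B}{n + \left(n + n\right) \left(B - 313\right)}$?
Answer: $\frac{21603}{410} \approx 52.69$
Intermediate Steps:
$I{\left(n,B \right)} = - \frac{10 B}{n + 2 n \left(-313 + B\right)}$ ($I{\left(n,B \right)} = - 5 \frac{B + B}{n + \left(n + n\right) \left(B - 313\right)} = - 5 \frac{2 B}{n + 2 n \left(-313 + B\right)} = - \frac{10 B}{n + 2 n \left(-313 + B\right)}$)
$\frac{1}{I{\left(171,\left(-1\right) \left(-123\right) \right)}} = \frac{1}{\left(-10\right) \left(\left(-1\right) \left(-123\right)\right) \frac{1}{171} \frac{1}{-625 + 2 \left(\left(-1\right) \left(-123\right)\right)}} = \frac{1}{\left(-10\right) 123 \cdot \frac{1}{171} \frac{1}{-625 + 2 \cdot 123}} = \frac{1}{\left(-10\right) 123 \cdot \frac{1}{171} \frac{1}{-625 + 246}} = \frac{1}{\left(-10\right) 123 \cdot \frac{1}{171} \frac{1}{-379}} = \frac{1}{\left(-10\right) 123 \cdot \frac{1}{171} \left(- \frac{1}{379}\right)} = \frac{1}{\frac{410}{21603}} = \frac{21603}{410}$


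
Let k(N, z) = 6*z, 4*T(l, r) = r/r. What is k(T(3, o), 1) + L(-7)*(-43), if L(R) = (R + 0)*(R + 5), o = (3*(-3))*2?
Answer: -596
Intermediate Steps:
o = -18 (o = -9*2 = -18)
T(l, r) = ¼ (T(l, r) = (r/r)/4 = (¼)*1 = ¼)
L(R) = R*(5 + R)
k(T(3, o), 1) + L(-7)*(-43) = 6*1 - 7*(5 - 7)*(-43) = 6 - 7*(-2)*(-43) = 6 + 14*(-43) = 6 - 602 = -596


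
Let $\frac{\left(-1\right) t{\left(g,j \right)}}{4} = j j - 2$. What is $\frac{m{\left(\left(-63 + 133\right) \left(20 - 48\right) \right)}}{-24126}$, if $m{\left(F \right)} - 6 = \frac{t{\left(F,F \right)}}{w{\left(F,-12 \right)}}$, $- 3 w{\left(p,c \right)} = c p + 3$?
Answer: $- \frac{7706719}{94585983} \approx -0.081478$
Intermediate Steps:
$w{\left(p,c \right)} = -1 - \frac{c p}{3}$ ($w{\left(p,c \right)} = - \frac{c p + 3}{3} = - \frac{3 + c p}{3} = -1 - \frac{c p}{3}$)
$t{\left(g,j \right)} = 8 - 4 j^{2}$ ($t{\left(g,j \right)} = - 4 \left(j j - 2\right) = - 4 \left(j^{2} - 2\right) = - 4 \left(-2 + j^{2}\right) = 8 - 4 j^{2}$)
$m{\left(F \right)} = 6 + \frac{8 - 4 F^{2}}{-1 + 4 F}$ ($m{\left(F \right)} = 6 + \frac{8 - 4 F^{2}}{-1 - - 4 F} = 6 + \frac{8 - 4 F^{2}}{-1 + 4 F}$)
$\frac{m{\left(\left(-63 + 133\right) \left(20 - 48\right) \right)}}{-24126} = \frac{2 \frac{1}{-1 + 4 \left(-63 + 133\right) \left(20 - 48\right)} \left(1 - 2 \left(\left(-63 + 133\right) \left(20 - 48\right)\right)^{2} + 12 \left(-63 + 133\right) \left(20 - 48\right)\right)}{-24126} = \frac{2 \left(1 - 2 \left(70 \left(-28\right)\right)^{2} + 12 \cdot 70 \left(-28\right)\right)}{-1 + 4 \cdot 70 \left(-28\right)} \left(- \frac{1}{24126}\right) = \frac{2 \left(1 - 2 \left(-1960\right)^{2} + 12 \left(-1960\right)\right)}{-1 + 4 \left(-1960\right)} \left(- \frac{1}{24126}\right) = \frac{2 \left(1 - 7683200 - 23520\right)}{-1 - 7840} \left(- \frac{1}{24126}\right) = \frac{2 \left(1 - 7683200 - 23520\right)}{-7841} \left(- \frac{1}{24126}\right) = 2 \left(- \frac{1}{7841}\right) \left(-7706719\right) \left(- \frac{1}{24126}\right) = \frac{15413438}{7841} \left(- \frac{1}{24126}\right) = - \frac{7706719}{94585983}$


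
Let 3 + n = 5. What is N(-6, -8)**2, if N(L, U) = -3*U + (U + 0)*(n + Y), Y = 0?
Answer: 64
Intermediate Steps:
n = 2 (n = -3 + 5 = 2)
N(L, U) = -U (N(L, U) = -3*U + (U + 0)*(2 + 0) = -3*U + U*2 = -3*U + 2*U = -U)
N(-6, -8)**2 = (-1*(-8))**2 = 8**2 = 64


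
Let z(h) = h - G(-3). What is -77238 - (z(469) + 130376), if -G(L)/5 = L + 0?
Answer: -208068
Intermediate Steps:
G(L) = -5*L (G(L) = -5*(L + 0) = -5*L)
z(h) = -15 + h (z(h) = h - (-5)*(-3) = h - 1*15 = h - 15 = -15 + h)
-77238 - (z(469) + 130376) = -77238 - ((-15 + 469) + 130376) = -77238 - (454 + 130376) = -77238 - 1*130830 = -77238 - 130830 = -208068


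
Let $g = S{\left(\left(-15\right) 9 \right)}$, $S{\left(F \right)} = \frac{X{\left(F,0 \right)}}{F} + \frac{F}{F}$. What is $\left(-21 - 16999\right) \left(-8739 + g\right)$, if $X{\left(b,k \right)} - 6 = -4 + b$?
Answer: $\frac{4015007788}{27} \approx 1.487 \cdot 10^{8}$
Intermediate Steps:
$X{\left(b,k \right)} = 2 + b$ ($X{\left(b,k \right)} = 6 + \left(-4 + b\right) = 2 + b$)
$S{\left(F \right)} = 1 + \frac{2 + F}{F}$ ($S{\left(F \right)} = \frac{2 + F}{F} + \frac{F}{F} = \frac{2 + F}{F} + 1 = 1 + \frac{2 + F}{F}$)
$g = \frac{268}{135}$ ($g = 2 + \frac{2}{\left(-15\right) 9} = 2 + \frac{2}{-135} = 2 + 2 \left(- \frac{1}{135}\right) = 2 - \frac{2}{135} = \frac{268}{135} \approx 1.9852$)
$\left(-21 - 16999\right) \left(-8739 + g\right) = \left(-21 - 16999\right) \left(-8739 + \frac{268}{135}\right) = \left(-17020\right) \left(- \frac{1179497}{135}\right) = \frac{4015007788}{27}$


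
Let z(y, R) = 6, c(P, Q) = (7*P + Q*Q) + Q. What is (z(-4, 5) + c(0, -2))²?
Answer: 64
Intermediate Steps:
c(P, Q) = Q + Q² + 7*P (c(P, Q) = (7*P + Q²) + Q = (Q² + 7*P) + Q = Q + Q² + 7*P)
(z(-4, 5) + c(0, -2))² = (6 + (-2 + (-2)² + 7*0))² = (6 + (-2 + 4 + 0))² = (6 + 2)² = 8² = 64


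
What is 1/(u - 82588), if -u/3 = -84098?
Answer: 1/169706 ≈ 5.8925e-6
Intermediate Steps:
u = 252294 (u = -3*(-84098) = 252294)
1/(u - 82588) = 1/(252294 - 82588) = 1/169706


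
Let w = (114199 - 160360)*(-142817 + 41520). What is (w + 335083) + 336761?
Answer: 4676642661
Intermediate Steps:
w = 4675970817 (w = -46161*(-101297) = 4675970817)
(w + 335083) + 336761 = (4675970817 + 335083) + 336761 = 4676305900 + 336761 = 4676642661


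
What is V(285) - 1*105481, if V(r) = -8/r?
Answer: -30062093/285 ≈ -1.0548e+5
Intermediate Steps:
V(285) - 1*105481 = -8/285 - 1*105481 = -8*1/285 - 105481 = -8/285 - 105481 = -30062093/285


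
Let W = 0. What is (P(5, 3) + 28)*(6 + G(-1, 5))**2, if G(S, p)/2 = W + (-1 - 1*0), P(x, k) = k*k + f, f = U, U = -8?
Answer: 464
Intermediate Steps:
f = -8
P(x, k) = -8 + k**2 (P(x, k) = k*k - 8 = k**2 - 8 = -8 + k**2)
G(S, p) = -2 (G(S, p) = 2*(0 + (-1 - 1*0)) = 2*(0 + (-1 + 0)) = 2*(0 - 1) = 2*(-1) = -2)
(P(5, 3) + 28)*(6 + G(-1, 5))**2 = ((-8 + 3**2) + 28)*(6 - 2)**2 = ((-8 + 9) + 28)*4**2 = (1 + 28)*16 = 29*16 = 464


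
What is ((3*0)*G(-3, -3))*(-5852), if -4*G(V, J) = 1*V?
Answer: 0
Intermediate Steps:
G(V, J) = -V/4
((3*0)*G(-3, -3))*(-5852) = ((3*0)*(-¼*(-3)))*(-5852) = (0*(¾))*(-5852) = 0*(-5852) = 0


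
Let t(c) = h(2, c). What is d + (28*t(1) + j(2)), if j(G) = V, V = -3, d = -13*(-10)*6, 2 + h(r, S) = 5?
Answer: 861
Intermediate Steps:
h(r, S) = 3 (h(r, S) = -2 + 5 = 3)
t(c) = 3
d = 780 (d = 130*6 = 780)
j(G) = -3
d + (28*t(1) + j(2)) = 780 + (28*3 - 3) = 780 + (84 - 3) = 780 + 81 = 861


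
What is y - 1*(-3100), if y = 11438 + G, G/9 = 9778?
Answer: 102540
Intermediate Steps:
G = 88002 (G = 9*9778 = 88002)
y = 99440 (y = 11438 + 88002 = 99440)
y - 1*(-3100) = 99440 - 1*(-3100) = 99440 + 3100 = 102540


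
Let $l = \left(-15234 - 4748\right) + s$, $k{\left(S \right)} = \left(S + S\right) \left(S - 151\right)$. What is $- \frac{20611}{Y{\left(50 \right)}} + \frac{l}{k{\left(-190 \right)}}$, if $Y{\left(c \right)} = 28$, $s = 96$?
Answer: $- \frac{667832547}{907060} \approx -736.26$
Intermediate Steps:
$k{\left(S \right)} = 2 S \left(-151 + S\right)$
$l = -19886$ ($l = \left(-15234 - 4748\right) + 96 = -19982 + 96 = -19886$)
$- \frac{20611}{Y{\left(50 \right)}} + \frac{l}{k{\left(-190 \right)}} = - \frac{20611}{28} - \frac{19886}{2 \left(-190\right) \left(-151 - 190\right)} = \left(-20611\right) \frac{1}{28} - \frac{19886}{2 \left(-190\right) \left(-341\right)} = - \frac{20611}{28} - \frac{19886}{129580} = - \frac{20611}{28} - \frac{9943}{64790} = - \frac{667832547}{907060}$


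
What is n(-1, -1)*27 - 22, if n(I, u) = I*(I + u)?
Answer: 32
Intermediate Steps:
n(-1, -1)*27 - 22 = -(-1 - 1)*27 - 22 = -1*(-2)*27 - 22 = 2*27 - 22 = 54 - 22 = 32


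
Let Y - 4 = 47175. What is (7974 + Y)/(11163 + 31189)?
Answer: 55153/42352 ≈ 1.3023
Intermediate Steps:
Y = 47179 (Y = 4 + 47175 = 47179)
(7974 + Y)/(11163 + 31189) = (7974 + 47179)/(11163 + 31189) = 55153/42352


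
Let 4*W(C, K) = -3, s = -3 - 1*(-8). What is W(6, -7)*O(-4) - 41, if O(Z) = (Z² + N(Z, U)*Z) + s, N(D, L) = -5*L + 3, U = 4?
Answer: -431/4 ≈ -107.75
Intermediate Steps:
N(D, L) = 3 - 5*L
s = 5 (s = -3 + 8 = 5)
W(C, K) = -¾ (W(C, K) = (¼)*(-3) = -¾)
O(Z) = 5 + Z² - 17*Z (O(Z) = (Z² + (3 - 5*4)*Z) + 5 = (Z² + (3 - 20)*Z) + 5 = (Z² - 17*Z) + 5 = 5 + Z² - 17*Z)
W(6, -7)*O(-4) - 41 = -3*(5 + (-4)² - 17*(-4))/4 - 41 = -3*(5 + 16 + 68)/4 - 41 = -¾*89 - 41 = -267/4 - 41 = -431/4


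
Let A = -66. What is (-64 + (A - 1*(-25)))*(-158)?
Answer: 16590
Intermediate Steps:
(-64 + (A - 1*(-25)))*(-158) = (-64 + (-66 - 1*(-25)))*(-158) = (-64 + (-66 + 25))*(-158) = (-64 - 41)*(-158) = -105*(-158) = 16590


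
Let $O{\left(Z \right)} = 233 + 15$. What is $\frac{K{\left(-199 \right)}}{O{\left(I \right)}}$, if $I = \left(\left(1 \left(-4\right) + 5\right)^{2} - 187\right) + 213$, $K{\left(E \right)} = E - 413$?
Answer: $- \frac{153}{62} \approx -2.4677$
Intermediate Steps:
$K{\left(E \right)} = -413 + E$
$I = 27$ ($I = \left(\left(-4 + 5\right)^{2} - 187\right) + 213 = \left(1^{2} - 187\right) + 213 = \left(1 - 187\right) + 213 = -186 + 213 = 27$)
$O{\left(Z \right)} = 248$
$\frac{K{\left(-199 \right)}}{O{\left(I \right)}} = \frac{-413 - 199}{248} = \left(-612\right) \frac{1}{248} = - \frac{153}{62}$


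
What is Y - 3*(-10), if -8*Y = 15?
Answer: 225/8 ≈ 28.125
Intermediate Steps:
Y = -15/8 (Y = -⅛*15 = -15/8 ≈ -1.8750)
Y - 3*(-10) = -15/8 - 3*(-10) = -15/8 + 30 = 225/8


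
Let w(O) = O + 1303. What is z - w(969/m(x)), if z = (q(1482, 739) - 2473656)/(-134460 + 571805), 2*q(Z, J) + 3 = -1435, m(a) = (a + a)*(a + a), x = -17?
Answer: -7788740509/5947892 ≈ -1309.5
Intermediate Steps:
m(a) = 4*a² (m(a) = (2*a)*(2*a) = 4*a²)
q(Z, J) = -719 (q(Z, J) = -3/2 + (½)*(-1435) = -3/2 - 1435/2 = -719)
z = -494875/87469 (z = (-719 - 2473656)/(-134460 + 571805) = -2474375/437345 = -2474375*1/437345 = -494875/87469 ≈ -5.6577)
w(O) = 1303 + O
z - w(969/m(x)) = -494875/87469 - (1303 + 969/((4*(-17)²))) = -494875/87469 - (1303 + 969/((4*289))) = -494875/87469 - (1303 + 969/1156) = -494875/87469 - (1303 + 969*(1/1156)) = -494875/87469 - (1303 + 57/68) = -494875/87469 - 1*88661/68 = -494875/87469 - 88661/68 = -7788740509/5947892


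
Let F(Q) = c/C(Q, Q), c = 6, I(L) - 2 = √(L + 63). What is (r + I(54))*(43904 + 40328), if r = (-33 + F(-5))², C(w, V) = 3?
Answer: 81115416 + 252696*√13 ≈ 8.2026e+7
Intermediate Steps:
I(L) = 2 + √(63 + L) (I(L) = 2 + √(L + 63) = 2 + √(63 + L))
F(Q) = 2 (F(Q) = 6/3 = 6*(⅓) = 2)
r = 961 (r = (-33 + 2)² = (-31)² = 961)
(r + I(54))*(43904 + 40328) = (961 + (2 + √(63 + 54)))*(43904 + 40328) = (961 + (2 + √117))*84232 = (961 + (2 + 3*√13))*84232 = (963 + 3*√13)*84232 = 81115416 + 252696*√13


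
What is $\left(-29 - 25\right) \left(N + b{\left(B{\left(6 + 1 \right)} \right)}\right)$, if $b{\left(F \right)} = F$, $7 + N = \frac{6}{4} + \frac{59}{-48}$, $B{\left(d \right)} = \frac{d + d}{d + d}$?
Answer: $\frac{2475}{8} \approx 309.38$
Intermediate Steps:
$B{\left(d \right)} = 1$ ($B{\left(d \right)} = \frac{2 d}{2 d} = 2 d \frac{1}{2 d} = 1$)
$N = - \frac{323}{48}$ ($N = -7 + \left(\frac{6}{4} + \frac{59}{-48}\right) = -7 + \left(6 \cdot \frac{1}{4} + 59 \left(- \frac{1}{48}\right)\right) = -7 + \left(\frac{3}{2} - \frac{59}{48}\right) = -7 + \frac{13}{48} = - \frac{323}{48} \approx -6.7292$)
$\left(-29 - 25\right) \left(N + b{\left(B{\left(6 + 1 \right)} \right)}\right) = \left(-29 - 25\right) \left(- \frac{323}{48} + 1\right) = \left(-54\right) \left(- \frac{275}{48}\right) = \frac{2475}{8}$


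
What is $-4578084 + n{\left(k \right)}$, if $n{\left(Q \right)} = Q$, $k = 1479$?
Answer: $-4576605$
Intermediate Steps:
$-4578084 + n{\left(k \right)} = -4578084 + 1479 = -4576605$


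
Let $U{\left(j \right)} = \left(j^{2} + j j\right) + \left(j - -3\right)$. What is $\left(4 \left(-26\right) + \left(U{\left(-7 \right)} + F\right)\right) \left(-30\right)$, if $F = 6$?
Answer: $120$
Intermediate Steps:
$U{\left(j \right)} = 3 + j + 2 j^{2}$ ($U{\left(j \right)} = \left(j^{2} + j^{2}\right) + \left(j + 3\right) = 2 j^{2} + \left(3 + j\right) = 3 + j + 2 j^{2}$)
$\left(4 \left(-26\right) + \left(U{\left(-7 \right)} + F\right)\right) \left(-30\right) = \left(4 \left(-26\right) + \left(\left(3 - 7 + 2 \left(-7\right)^{2}\right) + 6\right)\right) \left(-30\right) = \left(-104 + \left(\left(3 - 7 + 2 \cdot 49\right) + 6\right)\right) \left(-30\right) = \left(-104 + \left(\left(3 - 7 + 98\right) + 6\right)\right) \left(-30\right) = \left(-104 + \left(94 + 6\right)\right) \left(-30\right) = \left(-104 + 100\right) \left(-30\right) = \left(-4\right) \left(-30\right) = 120$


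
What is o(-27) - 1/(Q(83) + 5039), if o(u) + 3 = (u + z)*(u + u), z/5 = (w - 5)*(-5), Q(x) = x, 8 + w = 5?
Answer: -47865091/5122 ≈ -9345.0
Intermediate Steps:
w = -3 (w = -8 + 5 = -3)
z = 200 (z = 5*((-3 - 5)*(-5)) = 5*(-8*(-5)) = 5*40 = 200)
o(u) = -3 + 2*u*(200 + u) (o(u) = -3 + (u + 200)*(u + u) = -3 + (200 + u)*(2*u) = -3 + 2*u*(200 + u))
o(-27) - 1/(Q(83) + 5039) = (-3 + 2*(-27)² + 400*(-27)) - 1/(83 + 5039) = (-3 + 2*729 - 10800) - 1/5122 = (-3 + 1458 - 10800) - 1*1/5122 = -9345 - 1/5122 = -47865091/5122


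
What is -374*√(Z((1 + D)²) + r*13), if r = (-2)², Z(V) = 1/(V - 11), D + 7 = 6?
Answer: -34*√6281 ≈ -2694.6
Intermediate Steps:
D = -1 (D = -7 + 6 = -1)
Z(V) = 1/(-11 + V)
r = 4
-374*√(Z((1 + D)²) + r*13) = -374*√(1/(-11 + (1 - 1)²) + 4*13) = -374*√(1/(-11 + 0²) + 52) = -374*√(1/(-11 + 0) + 52) = -374*√(1/(-11) + 52) = -374*√(-1/11 + 52) = -34*√6281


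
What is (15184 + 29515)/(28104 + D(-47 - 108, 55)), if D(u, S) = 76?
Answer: 44699/28180 ≈ 1.5862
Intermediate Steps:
(15184 + 29515)/(28104 + D(-47 - 108, 55)) = (15184 + 29515)/(28104 + 76) = 44699/28180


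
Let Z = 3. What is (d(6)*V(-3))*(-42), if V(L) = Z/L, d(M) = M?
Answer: 252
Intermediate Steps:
V(L) = 3/L
(d(6)*V(-3))*(-42) = (6*(3/(-3)))*(-42) = (6*(3*(-⅓)))*(-42) = (6*(-1))*(-42) = -6*(-42) = 252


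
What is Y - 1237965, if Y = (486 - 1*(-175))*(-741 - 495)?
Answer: -2054961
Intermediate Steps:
Y = -816996 (Y = (486 + 175)*(-1236) = 661*(-1236) = -816996)
Y - 1237965 = -816996 - 1237965 = -2054961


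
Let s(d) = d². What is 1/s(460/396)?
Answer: 9801/13225 ≈ 0.74110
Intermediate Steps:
1/s(460/396) = 1/((460/396)²) = 1/((460*(1/396))²) = 1/((115/99)²) = 1/(13225/9801) = 9801/13225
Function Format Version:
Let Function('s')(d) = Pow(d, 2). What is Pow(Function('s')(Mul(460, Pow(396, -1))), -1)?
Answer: Rational(9801, 13225) ≈ 0.74110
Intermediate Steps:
Pow(Function('s')(Mul(460, Pow(396, -1))), -1) = Pow(Pow(Mul(460, Pow(396, -1)), 2), -1) = Pow(Pow(Mul(460, Rational(1, 396)), 2), -1) = Pow(Pow(Rational(115, 99), 2), -1) = Pow(Rational(13225, 9801), -1) = Rational(9801, 13225)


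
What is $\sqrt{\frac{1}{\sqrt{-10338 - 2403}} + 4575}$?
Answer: $\frac{\sqrt{742673845575 - 12741 i \sqrt{12741}}}{12741} \approx 67.639 - 6.549 \cdot 10^{-5} i$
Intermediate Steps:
$\sqrt{\frac{1}{\sqrt{-10338 - 2403}} + 4575} = \sqrt{\frac{1}{\sqrt{-12741}} + 4575} = \sqrt{\frac{1}{i \sqrt{12741}} + 4575} = \sqrt{- \frac{i \sqrt{12741}}{12741} + 4575} = \sqrt{4575 - \frac{i \sqrt{12741}}{12741}}$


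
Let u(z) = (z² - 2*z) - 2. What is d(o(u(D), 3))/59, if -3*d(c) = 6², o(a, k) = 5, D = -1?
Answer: -12/59 ≈ -0.20339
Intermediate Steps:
u(z) = -2 + z² - 2*z
d(c) = -12 (d(c) = -⅓*6² = -⅓*36 = -12)
d(o(u(D), 3))/59 = -12/59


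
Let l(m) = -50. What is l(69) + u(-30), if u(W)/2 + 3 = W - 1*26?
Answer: -168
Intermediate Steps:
u(W) = -58 + 2*W (u(W) = -6 + 2*(W - 1*26) = -6 + 2*(W - 26) = -6 + 2*(-26 + W) = -6 + (-52 + 2*W) = -58 + 2*W)
l(69) + u(-30) = -50 + (-58 + 2*(-30)) = -50 + (-58 - 60) = -50 - 118 = -168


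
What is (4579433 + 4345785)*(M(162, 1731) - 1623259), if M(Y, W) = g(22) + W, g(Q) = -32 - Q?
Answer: -14472972854876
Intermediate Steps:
M(Y, W) = -54 + W (M(Y, W) = (-32 - 1*22) + W = (-32 - 22) + W = -54 + W)
(4579433 + 4345785)*(M(162, 1731) - 1623259) = (4579433 + 4345785)*((-54 + 1731) - 1623259) = 8925218*(1677 - 1623259) = 8925218*(-1621582) = -14472972854876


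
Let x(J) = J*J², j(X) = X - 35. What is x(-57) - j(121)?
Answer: -185279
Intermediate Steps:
j(X) = -35 + X
x(J) = J³
x(-57) - j(121) = (-57)³ - (-35 + 121) = -185193 - 1*86 = -185193 - 86 = -185279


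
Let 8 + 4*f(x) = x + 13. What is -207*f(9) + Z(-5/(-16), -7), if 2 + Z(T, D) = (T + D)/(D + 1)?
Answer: -69637/96 ≈ -725.39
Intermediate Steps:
f(x) = 5/4 + x/4 (f(x) = -2 + (x + 13)/4 = -2 + (13 + x)/4 = -2 + (13/4 + x/4) = 5/4 + x/4)
Z(T, D) = -2 + (D + T)/(1 + D) (Z(T, D) = -2 + (T + D)/(D + 1) = -2 + (D + T)/(1 + D))
-207*f(9) + Z(-5/(-16), -7) = -207*(5/4 + (¼)*9) + (-2 - 5/(-16) - 1*(-7))/(1 - 7) = -207*(5/4 + 9/4) + (-2 - 5*(-1/16) + 7)/(-6) = -207*7/2 - (-2 + 5/16 + 7)/6 = -1449/2 - ⅙*85/16 = -1449/2 - 85/96 = -69637/96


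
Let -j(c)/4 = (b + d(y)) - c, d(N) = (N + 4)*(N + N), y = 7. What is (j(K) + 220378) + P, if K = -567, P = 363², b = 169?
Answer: 348587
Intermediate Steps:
d(N) = 2*N*(4 + N) (d(N) = (4 + N)*(2*N) = 2*N*(4 + N))
P = 131769
j(c) = -1292 + 4*c (j(c) = -4*((169 + 2*7*(4 + 7)) - c) = -4*((169 + 2*7*11) - c) = -4*((169 + 154) - c) = -4*(323 - c) = -1292 + 4*c)
(j(K) + 220378) + P = ((-1292 + 4*(-567)) + 220378) + 131769 = ((-1292 - 2268) + 220378) + 131769 = (-3560 + 220378) + 131769 = 216818 + 131769 = 348587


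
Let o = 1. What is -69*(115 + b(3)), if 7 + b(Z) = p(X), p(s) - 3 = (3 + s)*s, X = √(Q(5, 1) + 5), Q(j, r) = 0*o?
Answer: -8004 - 207*√5 ≈ -8466.9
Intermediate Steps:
Q(j, r) = 0 (Q(j, r) = 0*1 = 0)
X = √5 (X = √(0 + 5) = √5 ≈ 2.2361)
p(s) = 3 + s*(3 + s) (p(s) = 3 + (3 + s)*s = 3 + s*(3 + s))
b(Z) = 1 + 3*√5 (b(Z) = -7 + (3 + (√5)² + 3*√5) = -7 + (3 + 5 + 3*√5) = -7 + (8 + 3*√5) = 1 + 3*√5)
-69*(115 + b(3)) = -69*(115 + (1 + 3*√5)) = -69*(116 + 3*√5) = -8004 - 207*√5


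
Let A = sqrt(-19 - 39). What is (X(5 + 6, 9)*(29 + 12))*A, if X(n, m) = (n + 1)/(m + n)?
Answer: 123*I*sqrt(58)/5 ≈ 187.35*I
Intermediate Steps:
X(n, m) = (1 + n)/(m + n)
A = I*sqrt(58) (A = sqrt(-58) = I*sqrt(58) ≈ 7.6158*I)
(X(5 + 6, 9)*(29 + 12))*A = (((1 + (5 + 6))/(9 + (5 + 6)))*(29 + 12))*(I*sqrt(58)) = (((1 + 11)/(9 + 11))*41)*(I*sqrt(58)) = ((12/20)*41)*(I*sqrt(58)) = (((1/20)*12)*41)*(I*sqrt(58)) = ((3/5)*41)*(I*sqrt(58)) = 123*(I*sqrt(58))/5 = 123*I*sqrt(58)/5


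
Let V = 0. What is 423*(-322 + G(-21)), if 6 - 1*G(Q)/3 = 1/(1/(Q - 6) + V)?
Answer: -94329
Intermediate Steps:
G(Q) = 36 - 3*Q (G(Q) = 18 - 3/(1/(Q - 6) + 0) = 18 - 3/(1/(-6 + Q) + 0) = 18 - (-18 + 3*Q) = 18 - 3*(-6 + Q) = 18 + (18 - 3*Q) = 36 - 3*Q)
423*(-322 + G(-21)) = 423*(-322 + (36 - 3*(-21))) = 423*(-322 + (36 + 63)) = 423*(-322 + 99) = 423*(-223) = -94329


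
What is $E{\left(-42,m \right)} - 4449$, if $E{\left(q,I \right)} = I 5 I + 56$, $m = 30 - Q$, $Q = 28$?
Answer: $-4373$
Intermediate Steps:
$m = 2$ ($m = 30 - 28 = 2$)
$E{\left(q,I \right)} = 56 + 5 I^{2}$ ($E{\left(q,I \right)} = 5 I I + 56 = 5 I^{2} + 56 = 56 + 5 I^{2}$)
$E{\left(-42,m \right)} - 4449 = \left(56 + 5 \cdot 2^{2}\right) - 4449 = \left(56 + 5 \cdot 4\right) - 4449 = \left(56 + 20\right) - 4449 = 76 - 4449 = -4373$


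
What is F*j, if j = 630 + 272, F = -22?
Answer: -19844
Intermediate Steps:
j = 902
F*j = -22*902 = -19844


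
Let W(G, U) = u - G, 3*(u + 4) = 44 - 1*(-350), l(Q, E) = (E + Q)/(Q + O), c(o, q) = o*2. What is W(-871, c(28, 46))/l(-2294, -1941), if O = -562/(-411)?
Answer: 564420928/1044351 ≈ 540.45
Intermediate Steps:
O = 562/411 (O = -562*(-1/411) = 562/411 ≈ 1.3674)
c(o, q) = 2*o
l(Q, E) = (E + Q)/(562/411 + Q) (l(Q, E) = (E + Q)/(Q + 562/411) = (E + Q)/(562/411 + Q))
u = 382/3 (u = -4 + (44 - 1*(-350))/3 = -4 + (44 + 350)/3 = -4 + (⅓)*394 = -4 + 394/3 = 382/3 ≈ 127.33)
W(G, U) = 382/3 - G
W(-871, c(28, 46))/l(-2294, -1941) = (382/3 - 1*(-871))/((411*(-1941 - 2294)/(562 + 411*(-2294)))) = (382/3 + 871)/((411*(-4235)/(562 - 942834))) = 2995/(3*((411*(-4235)/(-942272)))) = 2995/(3*((411*(-1/942272)*(-4235)))) = 2995/(3*(1740585/942272)) = (2995/3)*(942272/1740585) = 564420928/1044351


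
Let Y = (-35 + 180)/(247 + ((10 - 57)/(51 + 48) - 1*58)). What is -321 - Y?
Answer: -6005499/18664 ≈ -321.77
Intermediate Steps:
Y = 14355/18664 (Y = 145/(247 + (-47/99 - 58)) = 145/(247 - 5789/99) = 145/(18664/99) = 145*(99/18664) = 14355/18664 ≈ 0.76913)
-321 - Y = -321 - 1*14355/18664 = -321 - 14355/18664 = -6005499/18664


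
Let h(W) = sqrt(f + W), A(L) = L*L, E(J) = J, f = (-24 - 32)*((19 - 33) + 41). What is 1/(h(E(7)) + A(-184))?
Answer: 33856/1146230241 - I*sqrt(1505)/1146230241 ≈ 2.9537e-5 - 3.3845e-8*I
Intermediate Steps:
f = -1512 (f = -56*(-14 + 41) = -56*27 = -1512)
A(L) = L**2
h(W) = sqrt(-1512 + W)
1/(h(E(7)) + A(-184)) = 1/(sqrt(-1512 + 7) + (-184)**2) = 1/(sqrt(-1505) + 33856) = 1/(I*sqrt(1505) + 33856) = 1/(33856 + I*sqrt(1505))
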